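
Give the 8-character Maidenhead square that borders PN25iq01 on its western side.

Longitude extended square 0; −1 → -1, wraps to 9, carry into subsquare.
Longitude subsquare i = 8; −1 → 7 = h.
The latitude characters are unchanged.

PN25hq91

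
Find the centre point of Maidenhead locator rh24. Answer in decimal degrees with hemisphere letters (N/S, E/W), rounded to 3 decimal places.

15.500° S, 165.000° E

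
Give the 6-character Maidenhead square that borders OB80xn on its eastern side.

OB90an

Longitude subsquare x = 23; +1 → 24, wraps to 0 = a, carry into square.
Longitude square 8; +1 → 9.
The latitude characters are unchanged.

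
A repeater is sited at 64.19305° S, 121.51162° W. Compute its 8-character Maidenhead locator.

CC95ft83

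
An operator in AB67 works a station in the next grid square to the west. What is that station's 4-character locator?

Longitude square 6; −1 → 5.
The latitude characters are unchanged.

AB57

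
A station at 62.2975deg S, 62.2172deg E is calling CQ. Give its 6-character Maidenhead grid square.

MC17cq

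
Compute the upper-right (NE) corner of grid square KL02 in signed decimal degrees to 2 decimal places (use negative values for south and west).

23.00, 22.00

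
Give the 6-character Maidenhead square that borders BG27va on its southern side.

Latitude subsquare a = 0; −1 → -1, wraps to 23 = x, carry into square.
Latitude square 7; −1 → 6.
The longitude characters are unchanged.

BG26vx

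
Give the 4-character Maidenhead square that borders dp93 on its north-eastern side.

Longitude square 9; +1 → 10, wraps to 0, carry into field.
Longitude field D = 3; +1 → 4 = E.
Latitude square 3; +1 → 4.

EP04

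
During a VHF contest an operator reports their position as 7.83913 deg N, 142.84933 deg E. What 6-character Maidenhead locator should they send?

QJ17ku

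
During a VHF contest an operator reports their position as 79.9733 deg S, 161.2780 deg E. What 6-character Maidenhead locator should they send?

Offset from 180°W / 90°S: lon 341.2780°, lat 10.0267°.
Field (20°×10°, letters A–R): 341.2780/20 → 17 → R, 10.0267/10 → 1 → B; chars RB.
Square (2°×1°, digits 0–9): 1.2780/2 → 0, 0.0267/1 → 0; chars 00.
Subsquare (5′×2.5′, letters a–x): 1.2780/0.0833333 → 15 → p, 0.0267/0.0416667 → 0 → a; chars pa.

RB00pa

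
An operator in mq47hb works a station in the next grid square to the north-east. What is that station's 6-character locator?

MQ47ic

Longitude subsquare h = 7; +1 → 8 = i.
Latitude subsquare b = 1; +1 → 2 = c.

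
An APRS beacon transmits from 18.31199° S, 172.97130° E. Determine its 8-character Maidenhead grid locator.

RH61lq65

Add 180° to longitude and 90° to latitude: 352.97130, 71.68801.
Field: 352.97130/20 → 17 → R, 71.68801/10 → 7 → H; chars RH.
Square: 12.97130/2 → 6, 1.68801/1 → 1; chars 61.
Subsquare: 0.97130/0.0833333 → 11 → l, 0.68801/0.0416667 → 16 → q; chars lq.
Extended square: 0.05463/0.00833333 → 6, 0.02134/0.00416667 → 5; chars 65.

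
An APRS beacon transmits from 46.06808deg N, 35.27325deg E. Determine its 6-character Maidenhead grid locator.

Add 180° to longitude and 90° to latitude: 215.2732, 136.0681.
Field: lon ⌊215.2732/20⌋ = 10 → K; lat ⌊136.0681/10⌋ = 13 → N.
Square: lon ⌊15.2732/2⌋ = 7; lat ⌊6.0681/1⌋ = 6.
Subsquare: lon ⌊1.2732/0.0833333⌋ = 15 → p; lat ⌊0.0681/0.0416667⌋ = 1 → b.

KN76pb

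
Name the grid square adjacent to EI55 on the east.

EI65

Longitude square 5; +1 → 6.
The latitude characters are unchanged.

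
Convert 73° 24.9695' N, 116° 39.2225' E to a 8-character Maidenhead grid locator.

Offset from 180°W / 90°S: lon 296.65371°, lat 163.41616°.
Field: 296.65371/20 → 14 → O, 163.41616/10 → 16 → Q; chars OQ.
Square: 16.65371/2 → 8, 3.41616/1 → 3; chars 83.
Subsquare: 0.65371/0.0833333 → 7 → h, 0.41616/0.0416667 → 9 → j; chars hj.
Extended square: 0.07037/0.00833333 → 8, 0.04116/0.00416667 → 9; chars 89.

OQ83hj89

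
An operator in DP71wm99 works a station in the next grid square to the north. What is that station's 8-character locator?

DP71wn90

Latitude extended square 9; +1 → 10, wraps to 0, carry into subsquare.
Latitude subsquare m = 12; +1 → 13 = n.
The longitude characters are unchanged.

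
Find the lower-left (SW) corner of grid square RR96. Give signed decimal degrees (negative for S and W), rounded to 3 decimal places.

86.000, 178.000

Field R=17, R=17: +17·20° lon, +17·10° lat → SW at lon 160°, lat 80°.
Square 9, 6: +9·2° lon, +6·1° lat → SW at lon 178°, lat 86°.
latitude 86.000, longitude 178.000.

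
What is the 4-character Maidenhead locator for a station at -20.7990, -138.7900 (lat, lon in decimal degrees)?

Add 180° to longitude and 90° to latitude: 41.21, 69.20.
Field: lon ⌊41.21/20⌋ = 2 → C; lat ⌊69.20/10⌋ = 6 → G.
Square: lon ⌊1.21/2⌋ = 0; lat ⌊9.20/1⌋ = 9.

CG09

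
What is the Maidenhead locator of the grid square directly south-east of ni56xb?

NI66aa

Longitude subsquare x = 23; +1 → 24, wraps to 0 = a, carry into square.
Longitude square 5; +1 → 6.
Latitude subsquare b = 1; −1 → 0 = a.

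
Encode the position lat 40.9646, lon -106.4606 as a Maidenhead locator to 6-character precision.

Shift to the Maidenhead origin (180°W, 90°S): lon 73.5394, lat 130.9646.
Field (20°×10°, letters A–R): lon ⌊73.5394/20⌋ = 3 → D; lat ⌊130.9646/10⌋ = 13 → N.
Square (2°×1°, digits 0–9): lon ⌊13.5394/2⌋ = 6; lat ⌊0.9646/1⌋ = 0.
Subsquare (5′×2.5′, letters a–x): lon ⌊1.5394/0.0833333⌋ = 18 → s; lat ⌊0.9646/0.0416667⌋ = 23 → x.

DN60sx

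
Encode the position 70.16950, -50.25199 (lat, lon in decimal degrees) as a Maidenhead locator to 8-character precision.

GQ40ue90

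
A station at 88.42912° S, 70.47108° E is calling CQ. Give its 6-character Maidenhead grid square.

MA51fn

Add 180° to longitude and 90° to latitude: 250.4711, 1.5709.
Field (20°×10°, letters A–R): lon ⌊250.4711/20⌋ = 12 → M; lat ⌊1.5709/10⌋ = 0 → A.
Square (2°×1°, digits 0–9): lon ⌊10.4711/2⌋ = 5; lat ⌊1.5709/1⌋ = 1.
Subsquare (5′×2.5′, letters a–x): lon ⌊0.4711/0.0833333⌋ = 5 → f; lat ⌊0.5709/0.0416667⌋ = 13 → n.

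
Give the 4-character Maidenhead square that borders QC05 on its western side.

Longitude square 0; −1 → -1, wraps to 9, carry into field.
Longitude field Q = 16; −1 → 15 = P.
The latitude characters are unchanged.

PC95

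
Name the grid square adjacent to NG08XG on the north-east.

NG18ah

Longitude subsquare x = 23; +1 → 24, wraps to 0 = a, carry into square.
Longitude square 0; +1 → 1.
Latitude subsquare g = 6; +1 → 7 = h.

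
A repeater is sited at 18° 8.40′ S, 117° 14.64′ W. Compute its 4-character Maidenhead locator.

DH11

Offset from 180°W / 90°S: lon 62.76°, lat 71.86°.
Field (20°×10°, letters A–R): 62.76/20 → 3 → D, 71.86/10 → 7 → H; chars DH.
Square (2°×1°, digits 0–9): 2.76/2 → 1, 1.86/1 → 1; chars 11.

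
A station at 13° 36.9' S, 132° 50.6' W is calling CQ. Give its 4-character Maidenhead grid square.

Offset from 180°W / 90°S: lon 47.16°, lat 76.39°.
Field: 47.16/20 → 2 → C, 76.39/10 → 7 → H; chars CH.
Square: 7.16/2 → 3, 6.39/1 → 6; chars 36.

CH36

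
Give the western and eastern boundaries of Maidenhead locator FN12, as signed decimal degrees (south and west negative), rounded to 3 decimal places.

Field F=5, N=13: +5·20° lon, +13·10° lat → SW at lon -80°, lat 40°.
Square 1, 2: +1·2° lon, +2·1° lat → SW at lon -78°, lat 42°.
Cell spans 2° lon × 1° lat.
west -78.000, east -76.000.

-78.000, -76.000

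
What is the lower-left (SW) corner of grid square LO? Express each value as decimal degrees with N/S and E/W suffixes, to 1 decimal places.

50.0° N, 40.0° E

Field L=11, O=14: +11·20° lon, +14·10° lat → SW at lon 40°, lat 50°.
latitude 50.0° N, longitude 40.0° E.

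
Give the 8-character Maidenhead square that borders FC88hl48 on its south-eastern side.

Longitude extended square 4; +1 → 5.
Latitude extended square 8; −1 → 7.

FC88hl57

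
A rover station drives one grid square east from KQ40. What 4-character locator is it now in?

KQ50

Longitude square 4; +1 → 5.
The latitude characters are unchanged.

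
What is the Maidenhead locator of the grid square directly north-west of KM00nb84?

Longitude extended square 8; −1 → 7.
Latitude extended square 4; +1 → 5.

KM00nb75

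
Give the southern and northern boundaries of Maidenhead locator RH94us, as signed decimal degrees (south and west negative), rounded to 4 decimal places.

Field R=17, H=7: +17·20° lon, +7·10° lat → SW at lon 160°, lat -20°.
Square 9, 4: +9·2° lon, +4·1° lat → SW at lon 178°, lat -16°.
Subsquare u=20, s=18: +20·0.0833333° lon, +18·0.0416667° lat → SW at lon 179.667°, lat -15.25°.
Cell spans 0.0833333° lon × 0.0416667° lat.
south -15.2500, north -15.2083.

-15.2500, -15.2083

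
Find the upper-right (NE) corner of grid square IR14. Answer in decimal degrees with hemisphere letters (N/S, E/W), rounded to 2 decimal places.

Field I=8, R=17: +8·20° lon, +17·10° lat → SW at lon -20°, lat 80°.
Square 1, 4: +1·2° lon, +4·1° lat → SW at lon -18°, lat 84°.
Cell spans 2° lon × 1° lat. NE corner is SW corner plus one full cell.
latitude 85.00° N, longitude 16.00° W.

85.00° N, 16.00° W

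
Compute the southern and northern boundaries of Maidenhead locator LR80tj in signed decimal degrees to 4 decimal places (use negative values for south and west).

80.3750, 80.4167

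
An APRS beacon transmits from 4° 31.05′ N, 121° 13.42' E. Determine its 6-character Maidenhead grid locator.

PJ04om

Add 180° to longitude and 90° to latitude: 301.2237, 94.5175.
Field: lon ⌊301.2237/20⌋ = 15 → P; lat ⌊94.5175/10⌋ = 9 → J.
Square: lon ⌊1.2237/2⌋ = 0; lat ⌊4.5175/1⌋ = 4.
Subsquare: lon ⌊1.2237/0.0833333⌋ = 14 → o; lat ⌊0.5175/0.0416667⌋ = 12 → m.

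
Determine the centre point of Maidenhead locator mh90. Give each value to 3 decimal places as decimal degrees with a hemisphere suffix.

Field M=12, H=7: +12·20° lon, +7·10° lat → SW at lon 60°, lat -20°.
Square 9, 0: +9·2° lon, +0·1° lat → SW at lon 78°, lat -20°.
Cell spans 2° lon × 1° lat. Centre is SW corner plus half of each.
latitude 19.500° S, longitude 79.000° E.

19.500° S, 79.000° E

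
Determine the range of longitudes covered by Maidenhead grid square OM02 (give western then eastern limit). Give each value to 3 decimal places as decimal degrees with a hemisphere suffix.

Field O=14, M=12: +14·20° lon, +12·10° lat → SW at lon 100°, lat 30°.
Square 0, 2: +0·2° lon, +2·1° lat → SW at lon 100°, lat 32°.
Cell spans 2° lon × 1° lat.
west 100.000° E, east 102.000° E.

100.000° E, 102.000° E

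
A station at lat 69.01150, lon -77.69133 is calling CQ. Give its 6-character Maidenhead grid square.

FP19da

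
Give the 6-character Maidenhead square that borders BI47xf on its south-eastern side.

BI57ae

Longitude subsquare x = 23; +1 → 24, wraps to 0 = a, carry into square.
Longitude square 4; +1 → 5.
Latitude subsquare f = 5; −1 → 4 = e.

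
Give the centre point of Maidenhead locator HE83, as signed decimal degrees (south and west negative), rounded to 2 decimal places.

-46.50, -23.00

Field H=7, E=4: +7·20° lon, +4·10° lat → SW at lon -40°, lat -50°.
Square 8, 3: +8·2° lon, +3·1° lat → SW at lon -24°, lat -47°.
Cell spans 2° lon × 1° lat. Centre is SW corner plus half of each.
latitude -46.50, longitude -23.00.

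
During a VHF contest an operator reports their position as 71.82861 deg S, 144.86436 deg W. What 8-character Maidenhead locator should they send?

Add 180° to longitude and 90° to latitude: 35.13564, 18.17139.
Field: 35.13564/20 → 1 → B, 18.17139/10 → 1 → B; chars BB.
Square: 15.13564/2 → 7, 8.17139/1 → 8; chars 78.
Subsquare: 1.13564/0.0833333 → 13 → n, 0.17139/0.0416667 → 4 → e; chars ne.
Extended square: 0.05231/0.00833333 → 6, 0.00472/0.00416667 → 1; chars 61.

BB78ne61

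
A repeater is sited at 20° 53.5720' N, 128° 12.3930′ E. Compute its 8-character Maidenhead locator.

Shift to the Maidenhead origin (180°W, 90°S): lon 308.20655, lat 110.89287.
Field: 308.20655/20 → 15 → P, 110.89287/10 → 11 → L; chars PL.
Square: 8.20655/2 → 4, 0.89287/1 → 0; chars 40.
Subsquare: 0.20655/0.0833333 → 2 → c, 0.89287/0.0416667 → 21 → v; chars cv.
Extended square: 0.03988/0.00833333 → 4, 0.01787/0.00416667 → 4; chars 44.

PL40cv44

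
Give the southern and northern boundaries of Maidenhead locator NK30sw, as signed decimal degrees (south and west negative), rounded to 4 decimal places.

10.9167, 10.9583

Field N=13, K=10: +13·20° lon, +10·10° lat → SW at lon 80°, lat 10°.
Square 3, 0: +3·2° lon, +0·1° lat → SW at lon 86°, lat 10°.
Subsquare s=18, w=22: +18·0.0833333° lon, +22·0.0416667° lat → SW at lon 87.5°, lat 10.9167°.
Cell spans 0.0833333° lon × 0.0416667° lat.
south 10.9167, north 10.9583.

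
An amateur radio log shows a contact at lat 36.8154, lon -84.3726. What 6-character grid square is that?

Offset from 180°W / 90°S: lon 95.6274°, lat 126.8154°.
Field (20°×10°, letters A–R): lon ⌊95.6274/20⌋ = 4 → E; lat ⌊126.8154/10⌋ = 12 → M.
Square (2°×1°, digits 0–9): lon ⌊15.6274/2⌋ = 7; lat ⌊6.8154/1⌋ = 6.
Subsquare (5′×2.5′, letters a–x): lon ⌊1.6274/0.0833333⌋ = 19 → t; lat ⌊0.8154/0.0416667⌋ = 19 → t.

EM76tt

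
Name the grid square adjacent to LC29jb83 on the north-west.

LC29jb74

Longitude extended square 8; −1 → 7.
Latitude extended square 3; +1 → 4.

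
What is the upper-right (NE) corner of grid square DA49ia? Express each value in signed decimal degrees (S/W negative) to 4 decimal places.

-80.9583, -111.2500

Field D=3, A=0: +3·20° lon, +0·10° lat → SW at lon -120°, lat -90°.
Square 4, 9: +4·2° lon, +9·1° lat → SW at lon -112°, lat -81°.
Subsquare i=8, a=0: +8·0.0833333° lon, +0·0.0416667° lat → SW at lon -111.333°, lat -81°.
Cell spans 0.0833333° lon × 0.0416667° lat. NE corner is SW corner plus one full cell.
latitude -80.9583, longitude -111.2500.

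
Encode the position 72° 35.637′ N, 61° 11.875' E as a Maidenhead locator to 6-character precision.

Offset from 180°W / 90°S: lon 241.1979°, lat 162.5940°.
Field: 241.1979/20 → 12 → M, 162.5940/10 → 16 → Q; chars MQ.
Square: 1.1979/2 → 0, 2.5940/1 → 2; chars 02.
Subsquare: 1.1979/0.0833333 → 14 → o, 0.5940/0.0416667 → 14 → o; chars oo.

MQ02oo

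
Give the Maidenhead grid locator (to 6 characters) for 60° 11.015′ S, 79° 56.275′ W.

Offset from 180°W / 90°S: lon 100.0621°, lat 29.8164°.
Field (20°×10°, letters A–R): lon ⌊100.0621/20⌋ = 5 → F; lat ⌊29.8164/10⌋ = 2 → C.
Square (2°×1°, digits 0–9): lon ⌊0.0621/2⌋ = 0; lat ⌊9.8164/1⌋ = 9.
Subsquare (5′×2.5′, letters a–x): lon ⌊0.0621/0.0833333⌋ = 0 → a; lat ⌊0.8164/0.0416667⌋ = 19 → t.

FC09at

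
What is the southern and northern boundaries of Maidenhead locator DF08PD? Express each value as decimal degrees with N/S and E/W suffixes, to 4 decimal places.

31.8750° S, 31.8333° S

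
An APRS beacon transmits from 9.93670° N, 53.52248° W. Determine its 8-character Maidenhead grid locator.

Shift to the Maidenhead origin (180°W, 90°S): lon 126.47752, lat 99.93670.
Field: 126.47752/20 → 6 → G, 99.93670/10 → 9 → J; chars GJ.
Square: 6.47752/2 → 3, 9.93670/1 → 9; chars 39.
Subsquare: 0.47752/0.0833333 → 5 → f, 0.93670/0.0416667 → 22 → w; chars fw.
Extended square: 0.06085/0.00833333 → 7, 0.02003/0.00416667 → 4; chars 74.

GJ39fw74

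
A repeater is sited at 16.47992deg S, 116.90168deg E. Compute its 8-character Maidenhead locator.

OH83km84

Shift to the Maidenhead origin (180°W, 90°S): lon 296.90168, lat 73.52008.
Field: lon ⌊296.90168/20⌋ = 14 → O; lat ⌊73.52008/10⌋ = 7 → H.
Square: lon ⌊16.90168/2⌋ = 8; lat ⌊3.52008/1⌋ = 3.
Subsquare: lon ⌊0.90168/0.0833333⌋ = 10 → k; lat ⌊0.52008/0.0416667⌋ = 12 → m.
Extended square: lon ⌊0.06835/0.00833333⌋ = 8; lat ⌊0.02008/0.00416667⌋ = 4.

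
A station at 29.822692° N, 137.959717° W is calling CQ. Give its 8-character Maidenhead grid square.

Shift to the Maidenhead origin (180°W, 90°S): lon 42.04028, lat 119.82269.
Field (20°×10°, letters A–R): lon ⌊42.04028/20⌋ = 2 → C; lat ⌊119.82269/10⌋ = 11 → L.
Square (2°×1°, digits 0–9): lon ⌊2.04028/2⌋ = 1; lat ⌊9.82269/1⌋ = 9.
Subsquare (5′×2.5′, letters a–x): lon ⌊0.04028/0.0833333⌋ = 0 → a; lat ⌊0.82269/0.0416667⌋ = 19 → t.
Extended square (30″×15″, digits 0–9): lon ⌊0.04028/0.00833333⌋ = 4; lat ⌊0.03103/0.00416667⌋ = 7.

CL19at47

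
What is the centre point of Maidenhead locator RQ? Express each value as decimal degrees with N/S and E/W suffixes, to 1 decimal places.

75.0° N, 170.0° E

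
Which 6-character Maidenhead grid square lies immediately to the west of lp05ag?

KP95xg

Longitude subsquare a = 0; −1 → -1, wraps to 23 = x, carry into square.
Longitude square 0; −1 → -1, wraps to 9, carry into field.
Longitude field L = 11; −1 → 10 = K.
The latitude characters are unchanged.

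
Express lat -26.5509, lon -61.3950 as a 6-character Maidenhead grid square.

FG93hk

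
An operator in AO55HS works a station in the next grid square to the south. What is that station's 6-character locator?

AO55hr

Latitude subsquare s = 18; −1 → 17 = r.
The longitude characters are unchanged.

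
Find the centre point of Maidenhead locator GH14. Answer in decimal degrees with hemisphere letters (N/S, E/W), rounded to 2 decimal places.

15.50° S, 57.00° W

Field G=6, H=7: +6·20° lon, +7·10° lat → SW at lon -60°, lat -20°.
Square 1, 4: +1·2° lon, +4·1° lat → SW at lon -58°, lat -16°.
Cell spans 2° lon × 1° lat. Centre is SW corner plus half of each.
latitude 15.50° S, longitude 57.00° W.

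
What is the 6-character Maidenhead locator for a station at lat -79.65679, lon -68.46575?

FB50si

Shift to the Maidenhead origin (180°W, 90°S): lon 111.5343, lat 10.3432.
Field: lon ⌊111.5343/20⌋ = 5 → F; lat ⌊10.3432/10⌋ = 1 → B.
Square: lon ⌊11.5343/2⌋ = 5; lat ⌊0.3432/1⌋ = 0.
Subsquare: lon ⌊1.5343/0.0833333⌋ = 18 → s; lat ⌊0.3432/0.0416667⌋ = 8 → i.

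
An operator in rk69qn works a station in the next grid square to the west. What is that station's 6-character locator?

RK69pn

Longitude subsquare q = 16; −1 → 15 = p.
The latitude characters are unchanged.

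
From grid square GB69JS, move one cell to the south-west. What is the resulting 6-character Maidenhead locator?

GB69ir

Longitude subsquare j = 9; −1 → 8 = i.
Latitude subsquare s = 18; −1 → 17 = r.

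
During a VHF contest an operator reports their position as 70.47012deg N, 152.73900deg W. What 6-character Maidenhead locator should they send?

BQ30pl

Offset from 180°W / 90°S: lon 27.2610°, lat 160.4701°.
Field: lon ⌊27.2610/20⌋ = 1 → B; lat ⌊160.4701/10⌋ = 16 → Q.
Square: lon ⌊7.2610/2⌋ = 3; lat ⌊0.4701/1⌋ = 0.
Subsquare: lon ⌊1.2610/0.0833333⌋ = 15 → p; lat ⌊0.4701/0.0416667⌋ = 11 → l.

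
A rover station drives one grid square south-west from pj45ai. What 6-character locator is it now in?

PJ35xh

Longitude subsquare a = 0; −1 → -1, wraps to 23 = x, carry into square.
Longitude square 4; −1 → 3.
Latitude subsquare i = 8; −1 → 7 = h.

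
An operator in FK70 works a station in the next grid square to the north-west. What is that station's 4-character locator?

Longitude square 7; −1 → 6.
Latitude square 0; +1 → 1.

FK61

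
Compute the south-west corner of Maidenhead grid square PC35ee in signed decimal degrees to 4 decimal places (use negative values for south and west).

Field P=15, C=2: +15·20° lon, +2·10° lat → SW at lon 120°, lat -70°.
Square 3, 5: +3·2° lon, +5·1° lat → SW at lon 126°, lat -65°.
Subsquare e=4, e=4: +4·0.0833333° lon, +4·0.0416667° lat → SW at lon 126.333°, lat -64.8333°.
latitude -64.8333, longitude 126.3333.

-64.8333, 126.3333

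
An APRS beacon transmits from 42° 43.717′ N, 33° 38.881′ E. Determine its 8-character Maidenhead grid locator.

KN62tr74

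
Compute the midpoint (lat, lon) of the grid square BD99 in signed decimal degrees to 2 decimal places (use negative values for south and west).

Field B=1, D=3: +1·20° lon, +3·10° lat → SW at lon -160°, lat -60°.
Square 9, 9: +9·2° lon, +9·1° lat → SW at lon -142°, lat -51°.
Cell spans 2° lon × 1° lat. Centre is SW corner plus half of each.
latitude -50.50, longitude -141.00.

-50.50, -141.00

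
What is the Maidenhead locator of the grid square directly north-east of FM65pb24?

FM65pb35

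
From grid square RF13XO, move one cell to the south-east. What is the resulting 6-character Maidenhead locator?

RF23an

Longitude subsquare x = 23; +1 → 24, wraps to 0 = a, carry into square.
Longitude square 1; +1 → 2.
Latitude subsquare o = 14; −1 → 13 = n.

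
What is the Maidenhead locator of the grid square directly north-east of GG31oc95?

Longitude extended square 9; +1 → 10, wraps to 0, carry into subsquare.
Longitude subsquare o = 14; +1 → 15 = p.
Latitude extended square 5; +1 → 6.

GG31pc06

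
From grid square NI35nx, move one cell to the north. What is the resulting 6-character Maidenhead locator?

Latitude subsquare x = 23; +1 → 24, wraps to 0 = a, carry into square.
Latitude square 5; +1 → 6.
The longitude characters are unchanged.

NI36na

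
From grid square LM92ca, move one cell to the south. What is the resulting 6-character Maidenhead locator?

Latitude subsquare a = 0; −1 → -1, wraps to 23 = x, carry into square.
Latitude square 2; −1 → 1.
The longitude characters are unchanged.

LM91cx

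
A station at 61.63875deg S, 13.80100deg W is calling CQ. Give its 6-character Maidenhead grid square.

IC38ci

Add 180° to longitude and 90° to latitude: 166.1990, 28.3612.
Field: 166.1990/20 → 8 → I, 28.3612/10 → 2 → C; chars IC.
Square: 6.1990/2 → 3, 8.3612/1 → 8; chars 38.
Subsquare: 0.1990/0.0833333 → 2 → c, 0.3612/0.0416667 → 8 → i; chars ci.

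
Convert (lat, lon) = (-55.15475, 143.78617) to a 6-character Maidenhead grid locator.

QD14vu

Offset from 180°W / 90°S: lon 323.7862°, lat 34.8453°.
Field: lon ⌊323.7862/20⌋ = 16 → Q; lat ⌊34.8453/10⌋ = 3 → D.
Square: lon ⌊3.7862/2⌋ = 1; lat ⌊4.8453/1⌋ = 4.
Subsquare: lon ⌊1.7862/0.0833333⌋ = 21 → v; lat ⌊0.8453/0.0416667⌋ = 20 → u.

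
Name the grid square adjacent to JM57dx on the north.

JM58da

Latitude subsquare x = 23; +1 → 24, wraps to 0 = a, carry into square.
Latitude square 7; +1 → 8.
The longitude characters are unchanged.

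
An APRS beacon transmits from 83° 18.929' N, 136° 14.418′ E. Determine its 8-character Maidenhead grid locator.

PR83ch85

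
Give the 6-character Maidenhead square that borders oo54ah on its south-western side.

OO44xg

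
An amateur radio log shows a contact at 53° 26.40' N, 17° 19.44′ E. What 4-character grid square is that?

Offset from 180°W / 90°S: lon 197.32°, lat 143.44°.
Field (20°×10°, letters A–R): 197.32/20 → 9 → J, 143.44/10 → 14 → O; chars JO.
Square (2°×1°, digits 0–9): 17.32/2 → 8, 3.44/1 → 3; chars 83.

JO83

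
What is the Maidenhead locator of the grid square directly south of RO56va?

Latitude subsquare a = 0; −1 → -1, wraps to 23 = x, carry into square.
Latitude square 6; −1 → 5.
The longitude characters are unchanged.

RO55vx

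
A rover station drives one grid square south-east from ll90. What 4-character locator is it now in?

Longitude square 9; +1 → 10, wraps to 0, carry into field.
Longitude field L = 11; +1 → 12 = M.
Latitude square 0; −1 → -1, wraps to 9, carry into field.
Latitude field L = 11; −1 → 10 = K.

MK09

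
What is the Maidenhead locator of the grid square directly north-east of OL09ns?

OL09ot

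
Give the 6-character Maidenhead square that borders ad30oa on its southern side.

Latitude subsquare a = 0; −1 → -1, wraps to 23 = x, carry into square.
Latitude square 0; −1 → -1, wraps to 9, carry into field.
Latitude field D = 3; −1 → 2 = C.
The longitude characters are unchanged.

AC39ox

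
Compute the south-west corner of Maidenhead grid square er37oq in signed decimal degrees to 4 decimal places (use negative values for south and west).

87.6667, -92.8333

Field E=4, R=17: +4·20° lon, +17·10° lat → SW at lon -100°, lat 80°.
Square 3, 7: +3·2° lon, +7·1° lat → SW at lon -94°, lat 87°.
Subsquare o=14, q=16: +14·0.0833333° lon, +16·0.0416667° lat → SW at lon -92.8333°, lat 87.6667°.
latitude 87.6667, longitude -92.8333.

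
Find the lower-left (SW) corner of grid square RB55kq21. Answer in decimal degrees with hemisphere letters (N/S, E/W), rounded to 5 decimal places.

74.32917° S, 170.85000° E

Field R=17, B=1: +17·20° lon, +1·10° lat → SW at lon 160°, lat -80°.
Square 5, 5: +5·2° lon, +5·1° lat → SW at lon 170°, lat -75°.
Subsquare k=10, q=16: +10·0.0833333° lon, +16·0.0416667° lat → SW at lon 170.833°, lat -74.3333°.
Extended square 2, 1: +2·0.00833333° lon, +1·0.00416667° lat → SW at lon 170.85°, lat -74.3292°.
latitude 74.32917° S, longitude 170.85000° E.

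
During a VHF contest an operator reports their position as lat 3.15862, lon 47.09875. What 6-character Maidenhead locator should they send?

Add 180° to longitude and 90° to latitude: 227.0987, 93.1586.
Field: 227.0987/20 → 11 → L, 93.1586/10 → 9 → J; chars LJ.
Square: 7.0987/2 → 3, 3.1586/1 → 3; chars 33.
Subsquare: 1.0987/0.0833333 → 13 → n, 0.1586/0.0416667 → 3 → d; chars nd.

LJ33nd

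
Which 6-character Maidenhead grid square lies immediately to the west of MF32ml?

MF32ll

Longitude subsquare m = 12; −1 → 11 = l.
The latitude characters are unchanged.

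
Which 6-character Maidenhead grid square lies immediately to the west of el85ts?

Longitude subsquare t = 19; −1 → 18 = s.
The latitude characters are unchanged.

EL85ss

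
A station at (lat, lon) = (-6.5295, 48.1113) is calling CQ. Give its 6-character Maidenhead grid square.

LI43bl

Offset from 180°W / 90°S: lon 228.1113°, lat 83.4705°.
Field (20°×10°, letters A–R): 228.1113/20 → 11 → L, 83.4705/10 → 8 → I; chars LI.
Square (2°×1°, digits 0–9): 8.1113/2 → 4, 3.4705/1 → 3; chars 43.
Subsquare (5′×2.5′, letters a–x): 0.1113/0.0833333 → 1 → b, 0.4705/0.0416667 → 11 → l; chars bl.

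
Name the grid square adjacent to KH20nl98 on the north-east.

Longitude extended square 9; +1 → 10, wraps to 0, carry into subsquare.
Longitude subsquare n = 13; +1 → 14 = o.
Latitude extended square 8; +1 → 9.

KH20ol09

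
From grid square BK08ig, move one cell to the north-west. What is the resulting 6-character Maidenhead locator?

BK08hh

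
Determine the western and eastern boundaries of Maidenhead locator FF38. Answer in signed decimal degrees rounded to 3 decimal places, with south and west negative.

Field F=5, F=5: +5·20° lon, +5·10° lat → SW at lon -80°, lat -40°.
Square 3, 8: +3·2° lon, +8·1° lat → SW at lon -74°, lat -32°.
Cell spans 2° lon × 1° lat.
west -74.000, east -72.000.

-74.000, -72.000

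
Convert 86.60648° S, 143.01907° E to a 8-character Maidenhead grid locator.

QA13mj24

Shift to the Maidenhead origin (180°W, 90°S): lon 323.01907, lat 3.39352.
Field (20°×10°, letters A–R): lon ⌊323.01907/20⌋ = 16 → Q; lat ⌊3.39352/10⌋ = 0 → A.
Square (2°×1°, digits 0–9): lon ⌊3.01907/2⌋ = 1; lat ⌊3.39352/1⌋ = 3.
Subsquare (5′×2.5′, letters a–x): lon ⌊1.01907/0.0833333⌋ = 12 → m; lat ⌊0.39352/0.0416667⌋ = 9 → j.
Extended square (30″×15″, digits 0–9): lon ⌊0.01907/0.00833333⌋ = 2; lat ⌊0.01852/0.00416667⌋ = 4.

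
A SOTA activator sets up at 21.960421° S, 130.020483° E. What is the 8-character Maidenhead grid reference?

PG58aa29

Add 180° to longitude and 90° to latitude: 310.02048, 68.03958.
Field: lon ⌊310.02048/20⌋ = 15 → P; lat ⌊68.03958/10⌋ = 6 → G.
Square: lon ⌊10.02048/2⌋ = 5; lat ⌊8.03958/1⌋ = 8.
Subsquare: lon ⌊0.02048/0.0833333⌋ = 0 → a; lat ⌊0.03958/0.0416667⌋ = 0 → a.
Extended square: lon ⌊0.02048/0.00833333⌋ = 2; lat ⌊0.03958/0.00416667⌋ = 9.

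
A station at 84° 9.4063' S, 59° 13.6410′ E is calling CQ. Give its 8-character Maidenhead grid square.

LA95ou72

Offset from 180°W / 90°S: lon 239.22735°, lat 5.84323°.
Field (20°×10°, letters A–R): lon ⌊239.22735/20⌋ = 11 → L; lat ⌊5.84323/10⌋ = 0 → A.
Square (2°×1°, digits 0–9): lon ⌊19.22735/2⌋ = 9; lat ⌊5.84323/1⌋ = 5.
Subsquare (5′×2.5′, letters a–x): lon ⌊1.22735/0.0833333⌋ = 14 → o; lat ⌊0.84323/0.0416667⌋ = 20 → u.
Extended square (30″×15″, digits 0–9): lon ⌊0.06068/0.00833333⌋ = 7; lat ⌊0.00989/0.00416667⌋ = 2.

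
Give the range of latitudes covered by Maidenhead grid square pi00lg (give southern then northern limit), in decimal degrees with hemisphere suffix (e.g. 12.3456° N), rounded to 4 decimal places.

Field P=15, I=8: +15·20° lon, +8·10° lat → SW at lon 120°, lat -10°.
Square 0, 0: +0·2° lon, +0·1° lat → SW at lon 120°, lat -10°.
Subsquare l=11, g=6: +11·0.0833333° lon, +6·0.0416667° lat → SW at lon 120.917°, lat -9.75°.
Cell spans 0.0833333° lon × 0.0416667° lat.
south 9.7500° S, north 9.7083° S.

9.7500° S, 9.7083° S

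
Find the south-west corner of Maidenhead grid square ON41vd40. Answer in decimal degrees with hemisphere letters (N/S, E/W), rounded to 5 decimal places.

41.12500° N, 109.78333° E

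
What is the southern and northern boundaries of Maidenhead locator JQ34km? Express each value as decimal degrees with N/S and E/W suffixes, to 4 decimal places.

Field J=9, Q=16: +9·20° lon, +16·10° lat → SW at lon 0°, lat 70°.
Square 3, 4: +3·2° lon, +4·1° lat → SW at lon 6°, lat 74°.
Subsquare k=10, m=12: +10·0.0833333° lon, +12·0.0416667° lat → SW at lon 6.83333°, lat 74.5°.
Cell spans 0.0833333° lon × 0.0416667° lat.
south 74.5000° N, north 74.5417° N.

74.5000° N, 74.5417° N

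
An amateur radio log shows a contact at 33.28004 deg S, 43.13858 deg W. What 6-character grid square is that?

GF86kr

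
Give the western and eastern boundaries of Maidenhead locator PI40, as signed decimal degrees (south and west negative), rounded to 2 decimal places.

Field P=15, I=8: +15·20° lon, +8·10° lat → SW at lon 120°, lat -10°.
Square 4, 0: +4·2° lon, +0·1° lat → SW at lon 128°, lat -10°.
Cell spans 2° lon × 1° lat.
west 128.00, east 130.00.

128.00, 130.00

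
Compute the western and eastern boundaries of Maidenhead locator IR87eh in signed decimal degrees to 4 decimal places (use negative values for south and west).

-3.6667, -3.5833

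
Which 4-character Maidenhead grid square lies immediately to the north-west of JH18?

JH09

Longitude square 1; −1 → 0.
Latitude square 8; +1 → 9.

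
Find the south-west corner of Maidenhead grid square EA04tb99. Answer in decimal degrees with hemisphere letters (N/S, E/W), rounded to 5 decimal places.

Field E=4, A=0: +4·20° lon, +0·10° lat → SW at lon -100°, lat -90°.
Square 0, 4: +0·2° lon, +4·1° lat → SW at lon -100°, lat -86°.
Subsquare t=19, b=1: +19·0.0833333° lon, +1·0.0416667° lat → SW at lon -98.4167°, lat -85.9583°.
Extended square 9, 9: +9·0.00833333° lon, +9·0.00416667° lat → SW at lon -98.3417°, lat -85.9208°.
latitude 85.92083° S, longitude 98.34167° W.

85.92083° S, 98.34167° W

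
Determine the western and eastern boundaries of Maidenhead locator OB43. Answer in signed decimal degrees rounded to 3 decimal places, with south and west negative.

108.000, 110.000

Field O=14, B=1: +14·20° lon, +1·10° lat → SW at lon 100°, lat -80°.
Square 4, 3: +4·2° lon, +3·1° lat → SW at lon 108°, lat -77°.
Cell spans 2° lon × 1° lat.
west 108.000, east 110.000.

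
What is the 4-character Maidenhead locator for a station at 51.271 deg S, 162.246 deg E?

Offset from 180°W / 90°S: lon 342.25°, lat 38.73°.
Field (20°×10°, letters A–R): 342.25/20 → 17 → R, 38.73/10 → 3 → D; chars RD.
Square (2°×1°, digits 0–9): 2.25/2 → 1, 8.73/1 → 8; chars 18.

RD18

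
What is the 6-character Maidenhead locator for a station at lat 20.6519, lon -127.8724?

CL60bp

Add 180° to longitude and 90° to latitude: 52.1276, 110.6519.
Field (20°×10°, letters A–R): lon ⌊52.1276/20⌋ = 2 → C; lat ⌊110.6519/10⌋ = 11 → L.
Square (2°×1°, digits 0–9): lon ⌊12.1276/2⌋ = 6; lat ⌊0.6519/1⌋ = 0.
Subsquare (5′×2.5′, letters a–x): lon ⌊0.1276/0.0833333⌋ = 1 → b; lat ⌊0.6519/0.0416667⌋ = 15 → p.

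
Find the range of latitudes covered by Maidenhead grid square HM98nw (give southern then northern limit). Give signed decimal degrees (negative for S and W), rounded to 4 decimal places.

38.9167, 38.9583

Field H=7, M=12: +7·20° lon, +12·10° lat → SW at lon -40°, lat 30°.
Square 9, 8: +9·2° lon, +8·1° lat → SW at lon -22°, lat 38°.
Subsquare n=13, w=22: +13·0.0833333° lon, +22·0.0416667° lat → SW at lon -20.9167°, lat 38.9167°.
Cell spans 0.0833333° lon × 0.0416667° lat.
south 38.9167, north 38.9583.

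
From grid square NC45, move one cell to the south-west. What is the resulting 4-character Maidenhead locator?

Longitude square 4; −1 → 3.
Latitude square 5; −1 → 4.

NC34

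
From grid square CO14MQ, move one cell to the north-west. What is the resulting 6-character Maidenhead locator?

Longitude subsquare m = 12; −1 → 11 = l.
Latitude subsquare q = 16; +1 → 17 = r.

CO14lr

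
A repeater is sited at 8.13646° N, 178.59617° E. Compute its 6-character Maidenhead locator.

RJ98hd

Shift to the Maidenhead origin (180°W, 90°S): lon 358.5962, lat 98.1365.
Field (20°×10°, letters A–R): lon ⌊358.5962/20⌋ = 17 → R; lat ⌊98.1365/10⌋ = 9 → J.
Square (2°×1°, digits 0–9): lon ⌊18.5962/2⌋ = 9; lat ⌊8.1365/1⌋ = 8.
Subsquare (5′×2.5′, letters a–x): lon ⌊0.5962/0.0833333⌋ = 7 → h; lat ⌊0.1365/0.0416667⌋ = 3 → d.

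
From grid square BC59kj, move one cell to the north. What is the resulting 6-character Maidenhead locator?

Latitude subsquare j = 9; +1 → 10 = k.
The longitude characters are unchanged.

BC59kk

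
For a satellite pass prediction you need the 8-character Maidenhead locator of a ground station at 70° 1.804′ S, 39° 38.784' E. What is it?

KB99tx72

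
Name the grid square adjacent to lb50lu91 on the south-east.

LB50mu00

Longitude extended square 9; +1 → 10, wraps to 0, carry into subsquare.
Longitude subsquare l = 11; +1 → 12 = m.
Latitude extended square 1; −1 → 0.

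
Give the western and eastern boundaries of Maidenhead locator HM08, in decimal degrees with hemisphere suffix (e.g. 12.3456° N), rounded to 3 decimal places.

Field H=7, M=12: +7·20° lon, +12·10° lat → SW at lon -40°, lat 30°.
Square 0, 8: +0·2° lon, +8·1° lat → SW at lon -40°, lat 38°.
Cell spans 2° lon × 1° lat.
west 40.000° W, east 38.000° W.

40.000° W, 38.000° W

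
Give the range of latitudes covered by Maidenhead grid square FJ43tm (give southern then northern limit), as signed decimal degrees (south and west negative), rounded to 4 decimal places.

3.5000, 3.5417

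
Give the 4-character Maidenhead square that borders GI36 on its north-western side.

GI27

Longitude square 3; −1 → 2.
Latitude square 6; +1 → 7.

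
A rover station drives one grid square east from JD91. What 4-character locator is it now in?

KD01

Longitude square 9; +1 → 10, wraps to 0, carry into field.
Longitude field J = 9; +1 → 10 = K.
The latitude characters are unchanged.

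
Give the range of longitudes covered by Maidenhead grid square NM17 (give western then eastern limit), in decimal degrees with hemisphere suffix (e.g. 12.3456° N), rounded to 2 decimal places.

82.00° E, 84.00° E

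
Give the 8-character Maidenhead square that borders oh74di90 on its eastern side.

Longitude extended square 9; +1 → 10, wraps to 0, carry into subsquare.
Longitude subsquare d = 3; +1 → 4 = e.
The latitude characters are unchanged.

OH74ei00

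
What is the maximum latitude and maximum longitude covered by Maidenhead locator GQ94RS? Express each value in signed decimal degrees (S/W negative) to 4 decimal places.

74.7917, -40.5000

Field G=6, Q=16: +6·20° lon, +16·10° lat → SW at lon -60°, lat 70°.
Square 9, 4: +9·2° lon, +4·1° lat → SW at lon -42°, lat 74°.
Subsquare r=17, s=18: +17·0.0833333° lon, +18·0.0416667° lat → SW at lon -40.5833°, lat 74.75°.
Cell spans 0.0833333° lon × 0.0416667° lat. NE corner is SW corner plus one full cell.
latitude 74.7917, longitude -40.5000.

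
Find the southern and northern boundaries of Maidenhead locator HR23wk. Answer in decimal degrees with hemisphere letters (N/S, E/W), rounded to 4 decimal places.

83.4167° N, 83.4583° N

Field H=7, R=17: +7·20° lon, +17·10° lat → SW at lon -40°, lat 80°.
Square 2, 3: +2·2° lon, +3·1° lat → SW at lon -36°, lat 83°.
Subsquare w=22, k=10: +22·0.0833333° lon, +10·0.0416667° lat → SW at lon -34.1667°, lat 83.4167°.
Cell spans 0.0833333° lon × 0.0416667° lat.
south 83.4167° N, north 83.4583° N.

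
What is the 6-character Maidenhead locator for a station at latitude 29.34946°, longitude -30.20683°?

HL49vi

Add 180° to longitude and 90° to latitude: 149.7932, 119.3495.
Field: lon ⌊149.7932/20⌋ = 7 → H; lat ⌊119.3495/10⌋ = 11 → L.
Square: lon ⌊9.7932/2⌋ = 4; lat ⌊9.3495/1⌋ = 9.
Subsquare: lon ⌊1.7932/0.0833333⌋ = 21 → v; lat ⌊0.3495/0.0416667⌋ = 8 → i.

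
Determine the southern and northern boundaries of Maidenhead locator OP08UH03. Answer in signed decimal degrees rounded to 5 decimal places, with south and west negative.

68.30417, 68.30833

Field O=14, P=15: +14·20° lon, +15·10° lat → SW at lon 100°, lat 60°.
Square 0, 8: +0·2° lon, +8·1° lat → SW at lon 100°, lat 68°.
Subsquare u=20, h=7: +20·0.0833333° lon, +7·0.0416667° lat → SW at lon 101.667°, lat 68.2917°.
Extended square 0, 3: +0·0.00833333° lon, +3·0.00416667° lat → SW at lon 101.667°, lat 68.3042°.
Cell spans 0.00833333° lon × 0.00416667° lat.
south 68.30417, north 68.30833.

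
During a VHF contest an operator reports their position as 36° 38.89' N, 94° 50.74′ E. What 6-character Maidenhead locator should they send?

NM76kp

Add 180° to longitude and 90° to latitude: 274.8457, 126.6482.
Field (20°×10°, letters A–R): lon ⌊274.8457/20⌋ = 13 → N; lat ⌊126.6482/10⌋ = 12 → M.
Square (2°×1°, digits 0–9): lon ⌊14.8457/2⌋ = 7; lat ⌊6.6482/1⌋ = 6.
Subsquare (5′×2.5′, letters a–x): lon ⌊0.8457/0.0833333⌋ = 10 → k; lat ⌊0.6482/0.0416667⌋ = 15 → p.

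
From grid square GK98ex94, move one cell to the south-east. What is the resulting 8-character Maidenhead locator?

Longitude extended square 9; +1 → 10, wraps to 0, carry into subsquare.
Longitude subsquare e = 4; +1 → 5 = f.
Latitude extended square 4; −1 → 3.

GK98fx03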